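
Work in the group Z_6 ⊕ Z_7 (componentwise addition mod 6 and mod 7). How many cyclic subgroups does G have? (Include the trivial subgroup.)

Each element a generates a cyclic subgroup ⟨a⟩; distinct elements may generate the same one (a cyclic group of order d has φ(d) generators).
Cyclic subgroups by order — order 1: 1; order 2: 1; order 3: 1; order 6: 1; order 7: 1; order 14: 1; order 21: 1; order 42: 1.
Total: 8.

8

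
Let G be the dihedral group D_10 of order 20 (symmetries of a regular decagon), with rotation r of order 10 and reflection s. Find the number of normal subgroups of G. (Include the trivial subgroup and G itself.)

7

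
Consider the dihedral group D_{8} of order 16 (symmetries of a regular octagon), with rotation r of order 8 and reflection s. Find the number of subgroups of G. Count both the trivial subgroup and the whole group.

|G| = 16, so by Lagrange every subgroup order divides 16. Divisors: 1, 2, 4, 8, 16.
Subgroups by order — order 1: 1; order 2: 9; order 4: 5; order 8: 3; order 16: 1.
Total: 1 + 9 + 5 + 3 + 1 = 19.

19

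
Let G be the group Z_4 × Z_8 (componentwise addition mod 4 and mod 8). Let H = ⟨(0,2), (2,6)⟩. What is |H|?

8

|⟨(0,2)⟩| = 4 and |⟨(2,6)⟩| = 4, so |H| is a multiple of lcm(4, 4) = 4 and divides |G| = 32.
Closing under the operation: H = {(0,0), (0,2), (0,4), (0,6), (2,0), (2,2), (2,4), (2,6)}, so |H| = 8.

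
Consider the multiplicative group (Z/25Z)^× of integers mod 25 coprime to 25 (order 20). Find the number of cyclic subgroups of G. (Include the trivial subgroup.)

6

Each element a generates a cyclic subgroup ⟨a⟩; distinct elements may generate the same one (a cyclic group of order d has φ(d) generators).
Cyclic subgroups by order — order 1: 1; order 2: 1; order 4: 1; order 5: 1; order 10: 1; order 20: 1.
Total: 6.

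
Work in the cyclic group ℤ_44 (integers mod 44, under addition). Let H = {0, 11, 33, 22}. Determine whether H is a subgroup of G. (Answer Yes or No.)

|H| = 4 divides |G| = 44, consistent with Lagrange.
H contains the identity, every element's inverse is in H, and H is closed under +: it is a subgroup.
In fact H = ⟨33⟩.

Yes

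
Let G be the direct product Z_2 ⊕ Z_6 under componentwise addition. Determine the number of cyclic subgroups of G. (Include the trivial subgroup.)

Each element a generates a cyclic subgroup ⟨a⟩; distinct elements may generate the same one (a cyclic group of order d has φ(d) generators).
Cyclic subgroups by order — order 1: 1; order 2: 3; order 3: 1; order 6: 3.
Total: 8.

8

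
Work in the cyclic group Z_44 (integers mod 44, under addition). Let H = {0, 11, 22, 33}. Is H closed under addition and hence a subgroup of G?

|H| = 4 divides |G| = 44, consistent with Lagrange.
H contains the identity, every element's inverse is in H, and H is closed under +: it is a subgroup.
In fact H = ⟨33⟩.

Yes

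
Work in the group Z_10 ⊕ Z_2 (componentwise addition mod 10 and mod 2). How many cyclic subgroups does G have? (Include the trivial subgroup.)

A cyclic subgroup of order d is generated by each of its φ(d) elements of order d, so the cyclic subgroups of order d number (#elements of order d)/φ(d).
Cyclic subgroups by order — order 1: 1; order 2: 3; order 5: 1; order 10: 3.
Total: 8.

8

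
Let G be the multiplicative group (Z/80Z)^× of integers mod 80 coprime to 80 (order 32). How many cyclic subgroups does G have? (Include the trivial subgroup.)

20

Each element a generates a cyclic subgroup ⟨a⟩; distinct elements may generate the same one (a cyclic group of order d has φ(d) generators).
Cyclic subgroups by order — order 1: 1; order 2: 7; order 4: 12.
Total: 20.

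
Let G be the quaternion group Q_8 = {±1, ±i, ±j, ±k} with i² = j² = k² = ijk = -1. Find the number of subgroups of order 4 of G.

3

|G| = 8 and 4 | 8, so subgroups of order 4 are possible by Lagrange.
The subgroups of order 4 are: {1, -1, i, -i}; {1, -1, j, -j}; {1, -1, k, -k}.
So G has 3 subgroups of order 4.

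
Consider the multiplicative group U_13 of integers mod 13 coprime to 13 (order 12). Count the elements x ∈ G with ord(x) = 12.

4

The elements of order 12 are: 2, 6, 7, 11.
That's 4.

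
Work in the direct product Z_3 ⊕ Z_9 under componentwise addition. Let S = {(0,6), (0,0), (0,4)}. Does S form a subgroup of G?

No

(0,4) ∈ S but its inverse (0,5) ∉ S, so S is not a subgroup.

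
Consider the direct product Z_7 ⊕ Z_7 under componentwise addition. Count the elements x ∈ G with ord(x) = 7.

An element (a,b) has order lcm(ord(a), ord(b)); count pairs with lcm equal to 7.
Enumerating gives 48 such elements.

48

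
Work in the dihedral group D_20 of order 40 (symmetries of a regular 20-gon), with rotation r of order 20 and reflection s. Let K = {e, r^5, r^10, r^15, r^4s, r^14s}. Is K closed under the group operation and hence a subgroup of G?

No

|K| = 6 does not divide |G| = 40, so by Lagrange K is not a subgroup.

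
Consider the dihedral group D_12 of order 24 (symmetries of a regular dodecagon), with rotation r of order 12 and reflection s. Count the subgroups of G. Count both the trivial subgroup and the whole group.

|G| = 24, so by Lagrange every subgroup order divides 24. Divisors: 1, 2, 3, 4, 6, 8, 12, 24.
Subgroups by order — order 1: 1; order 2: 13; order 3: 1; order 4: 7; order 6: 5; order 8: 3; order 12: 3; order 24: 1.
Total: 1 + 13 + 1 + 7 + 5 + 3 + 3 + 1 = 34.

34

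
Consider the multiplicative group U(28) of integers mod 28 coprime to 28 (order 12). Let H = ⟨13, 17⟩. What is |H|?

6

|⟨13⟩| = 2 and |⟨17⟩| = 6, so |H| is a multiple of lcm(2, 6) = 6 and divides |G| = 12.
Closing under the operation: H = {1, 5, 9, 13, 17, 25}, so |H| = 6.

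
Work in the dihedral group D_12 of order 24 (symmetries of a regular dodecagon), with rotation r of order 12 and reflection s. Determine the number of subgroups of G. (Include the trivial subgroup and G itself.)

34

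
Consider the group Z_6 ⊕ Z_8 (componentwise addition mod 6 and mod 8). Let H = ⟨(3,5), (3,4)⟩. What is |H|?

|⟨(3,5)⟩| = 8 and |⟨(3,4)⟩| = 2, so |H| is a multiple of lcm(8, 2) = 8 and divides |G| = 48.
Closing under the operation: H = {(0,0), (0,1), (0,2), (0,3), (0,4), (0,5), (0,6), (0,7), (3,0), (3,1), (3,2), (3,3), (3,4), (3,5), (3,6), (3,7)}, so |H| = 16.

16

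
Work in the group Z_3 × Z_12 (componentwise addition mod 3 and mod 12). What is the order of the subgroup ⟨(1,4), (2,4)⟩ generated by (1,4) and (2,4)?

9

|⟨(1,4)⟩| = 3 and |⟨(2,4)⟩| = 3, so |H| is a multiple of lcm(3, 3) = 3 and divides |G| = 36.
Closing under the operation: H = {(0,0), (0,4), (0,8), (1,0), (1,4), (1,8), (2,0), (2,4), (2,8)}, so |H| = 9.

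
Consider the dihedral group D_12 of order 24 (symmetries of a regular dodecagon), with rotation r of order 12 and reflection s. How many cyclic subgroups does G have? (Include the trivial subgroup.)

18

A cyclic subgroup of order d is generated by each of its φ(d) elements of order d, so the cyclic subgroups of order d number (#elements of order d)/φ(d).
Cyclic subgroups by order — order 1: 1; order 2: 13; order 3: 1; order 4: 1; order 6: 1; order 12: 1.
Total: 18.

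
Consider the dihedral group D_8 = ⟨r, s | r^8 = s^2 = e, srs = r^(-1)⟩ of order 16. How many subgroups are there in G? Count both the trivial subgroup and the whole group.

19

|G| = 16, so by Lagrange every subgroup order divides 16. Divisors: 1, 2, 4, 8, 16.
Subgroups by order — order 1: 1; order 2: 9; order 4: 5; order 8: 3; order 16: 1.
Total: 1 + 9 + 5 + 3 + 1 = 19.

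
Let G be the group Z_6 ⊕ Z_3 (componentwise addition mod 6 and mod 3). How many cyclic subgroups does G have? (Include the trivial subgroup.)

A cyclic subgroup of order d is generated by each of its φ(d) elements of order d, so the cyclic subgroups of order d number (#elements of order d)/φ(d).
Cyclic subgroups by order — order 1: 1; order 2: 1; order 3: 4; order 6: 4.
Total: 10.

10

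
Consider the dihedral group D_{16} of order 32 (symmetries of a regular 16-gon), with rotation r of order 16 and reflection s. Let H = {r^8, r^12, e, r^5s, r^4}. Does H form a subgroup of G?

No

|H| = 5 does not divide |G| = 32, so by Lagrange H is not a subgroup.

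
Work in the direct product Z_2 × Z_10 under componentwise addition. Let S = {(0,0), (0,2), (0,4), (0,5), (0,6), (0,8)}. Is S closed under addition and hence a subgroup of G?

|S| = 6 does not divide |G| = 20, so by Lagrange S is not a subgroup.

No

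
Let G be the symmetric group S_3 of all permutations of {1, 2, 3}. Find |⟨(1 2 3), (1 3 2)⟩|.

3

|⟨(1 2 3)⟩| = 3 and |⟨(1 3 2)⟩| = 3, so |H| is a multiple of lcm(3, 3) = 3 and divides |G| = 6.
Closing under the operation: H = {e, (1 2 3), (1 3 2)}, so |H| = 3.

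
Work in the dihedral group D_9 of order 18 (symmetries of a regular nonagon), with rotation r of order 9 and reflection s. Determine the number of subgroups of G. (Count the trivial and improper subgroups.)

16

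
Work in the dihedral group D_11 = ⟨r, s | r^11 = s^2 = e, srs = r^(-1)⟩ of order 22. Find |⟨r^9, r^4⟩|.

11

|⟨r^9⟩| = 11 and |⟨r^4⟩| = 11, so |H| is a multiple of lcm(11, 11) = 11 and divides |G| = 22.
Closing under the operation: H = {e, r, r^2, r^3, r^4, r^5, r^6, r^7, r^8, r^9, r^10}, so |H| = 11.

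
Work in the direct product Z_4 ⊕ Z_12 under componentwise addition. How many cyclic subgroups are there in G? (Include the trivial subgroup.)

20

A cyclic subgroup of order d is generated by each of its φ(d) elements of order d, so the cyclic subgroups of order d number (#elements of order d)/φ(d).
Cyclic subgroups by order — order 1: 1; order 2: 3; order 3: 1; order 4: 6; order 6: 3; order 12: 6.
Total: 20.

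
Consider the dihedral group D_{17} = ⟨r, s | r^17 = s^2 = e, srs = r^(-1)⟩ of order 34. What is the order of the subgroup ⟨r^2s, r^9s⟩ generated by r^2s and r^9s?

|⟨r^2s⟩| = 2 and |⟨r^9s⟩| = 2, so |H| is a multiple of lcm(2, 2) = 2 and divides |G| = 34.
Closing {r^2s, r^9s} under the group operation gives all of G, so |H| = 34.

34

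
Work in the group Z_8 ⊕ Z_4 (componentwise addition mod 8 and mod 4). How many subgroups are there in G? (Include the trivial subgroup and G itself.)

|G| = 32, so by Lagrange every subgroup order divides 32. Divisors: 1, 2, 4, 8, 16, 32.
Subgroups by order — order 1: 1; order 2: 3; order 4: 7; order 8: 7; order 16: 3; order 32: 1.
Total: 1 + 3 + 7 + 7 + 3 + 1 = 22.

22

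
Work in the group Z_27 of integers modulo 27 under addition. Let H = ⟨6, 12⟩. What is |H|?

|⟨6⟩| = 9 and |⟨12⟩| = 9, so |H| is a multiple of lcm(9, 9) = 9 and divides |G| = 27.
Closing under the operation: H = {0, 3, 6, 9, 12, 15, 18, 21, 24}, so |H| = 9.

9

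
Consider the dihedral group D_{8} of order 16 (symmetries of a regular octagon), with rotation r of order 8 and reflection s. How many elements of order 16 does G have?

0

No element of G has order 16 (even though 16 | 16).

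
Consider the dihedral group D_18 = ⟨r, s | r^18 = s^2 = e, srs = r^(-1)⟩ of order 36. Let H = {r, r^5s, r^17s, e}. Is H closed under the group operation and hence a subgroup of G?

No

r ∈ H but its inverse r^17 ∉ H, so H is not a subgroup.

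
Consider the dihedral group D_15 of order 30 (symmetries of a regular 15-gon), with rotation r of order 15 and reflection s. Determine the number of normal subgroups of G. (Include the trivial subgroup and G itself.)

5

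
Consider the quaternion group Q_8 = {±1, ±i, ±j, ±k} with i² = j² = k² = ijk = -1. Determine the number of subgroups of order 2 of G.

1

|G| = 8 and 2 | 8, so subgroups of order 2 are possible by Lagrange.
The subgroups of order 2 are: {1, -1}.
So G has 1 subgroup of order 2.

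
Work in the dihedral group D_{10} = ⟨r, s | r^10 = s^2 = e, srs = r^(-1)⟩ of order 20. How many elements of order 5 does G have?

4

The elements of order 5 are: r^2, r^4, r^6, r^8.
That's 4.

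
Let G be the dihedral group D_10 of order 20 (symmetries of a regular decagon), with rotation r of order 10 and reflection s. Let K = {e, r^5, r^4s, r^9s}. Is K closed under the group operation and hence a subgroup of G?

|K| = 4 divides |G| = 20, consistent with Lagrange.
K contains the identity, every element's inverse is in K, and K is closed under ·: it is a subgroup.

Yes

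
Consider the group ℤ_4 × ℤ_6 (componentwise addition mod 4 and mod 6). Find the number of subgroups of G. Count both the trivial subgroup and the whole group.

16

|G| = 24, so by Lagrange every subgroup order divides 24. Divisors: 1, 2, 3, 4, 6, 8, 12, 24.
Subgroups by order — order 1: 1; order 2: 3; order 3: 1; order 4: 3; order 6: 3; order 8: 1; order 12: 3; order 24: 1.
Total: 1 + 3 + 1 + 3 + 3 + 1 + 3 + 1 = 16.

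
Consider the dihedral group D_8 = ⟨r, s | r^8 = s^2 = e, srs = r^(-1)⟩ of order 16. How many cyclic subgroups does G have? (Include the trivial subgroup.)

Group the elements of G by the cyclic subgroup they generate; each cyclic subgroup of order d accounts for φ(d) elements.
Cyclic subgroups by order — order 1: 1; order 2: 9; order 4: 1; order 8: 1.
Total: 12.

12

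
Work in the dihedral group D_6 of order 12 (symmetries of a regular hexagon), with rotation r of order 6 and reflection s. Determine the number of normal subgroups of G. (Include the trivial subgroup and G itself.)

G has 16 subgroups. Checking conjugation-invariance by order — order 1: 1/1 normal; order 2: 1/7 normal; order 3: 1/1 normal; order 4: 0/3 normal; order 6: 3/3 normal; order 12: 1/1 normal.
Total normal subgroups: 7.

7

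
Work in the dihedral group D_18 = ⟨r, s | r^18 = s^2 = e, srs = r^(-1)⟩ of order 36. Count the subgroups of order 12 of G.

|G| = 36 and 12 | 36, so subgroups of order 12 are possible by Lagrange.
The subgroups of order 12 are: {e, r^3, r^6, r^9, r^12, r^15, rs, r^4s, r^7s, r^10s, r^13s, r^16s}; {e, r^3, r^6, r^9, r^12, r^15, r^2s, r^5s, r^8s, r^11s, r^14s, r^17s}; {e, r^3, r^6, r^9, r^12, r^15, s, r^3s, r^6s, r^9s, r^12s, r^15s}.
So G has 3 subgroups of order 12.

3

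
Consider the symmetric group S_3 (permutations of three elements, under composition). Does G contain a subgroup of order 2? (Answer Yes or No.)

Yes

2 | 6. A subgroup of order 2 is {e, (1 2)}.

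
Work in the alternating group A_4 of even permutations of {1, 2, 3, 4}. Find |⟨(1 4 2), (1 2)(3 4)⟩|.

|⟨(1 4 2)⟩| = 3 and |⟨(1 2)(3 4)⟩| = 2, so |H| is a multiple of lcm(3, 2) = 6 and divides |G| = 12.
Closing {(1 4 2), (1 2)(3 4)} under the group operation gives all of G, so |H| = 12.

12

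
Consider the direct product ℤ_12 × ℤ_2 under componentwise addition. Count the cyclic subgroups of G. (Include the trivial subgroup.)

Group the elements of G by the cyclic subgroup they generate; each cyclic subgroup of order d accounts for φ(d) elements.
Cyclic subgroups by order — order 1: 1; order 2: 3; order 3: 1; order 4: 2; order 6: 3; order 12: 2.
Total: 12.

12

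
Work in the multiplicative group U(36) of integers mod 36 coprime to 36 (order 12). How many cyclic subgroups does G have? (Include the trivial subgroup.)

8

A cyclic subgroup of order d is generated by each of its φ(d) elements of order d, so the cyclic subgroups of order d number (#elements of order d)/φ(d).
Cyclic subgroups by order — order 1: 1; order 2: 3; order 3: 1; order 6: 3.
Total: 8.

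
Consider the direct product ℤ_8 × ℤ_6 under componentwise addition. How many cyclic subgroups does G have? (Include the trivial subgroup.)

16

Group the elements of G by the cyclic subgroup they generate; each cyclic subgroup of order d accounts for φ(d) elements.
Cyclic subgroups by order — order 1: 1; order 2: 3; order 3: 1; order 4: 2; order 6: 3; order 8: 2; order 12: 2; order 24: 2.
Total: 16.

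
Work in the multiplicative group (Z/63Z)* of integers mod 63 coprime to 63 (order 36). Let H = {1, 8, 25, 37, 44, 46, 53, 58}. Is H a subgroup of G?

No

|H| = 8 does not divide |G| = 36, so by Lagrange H is not a subgroup.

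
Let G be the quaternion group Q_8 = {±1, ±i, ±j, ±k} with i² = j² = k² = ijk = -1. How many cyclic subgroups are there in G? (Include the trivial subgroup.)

Each element a generates a cyclic subgroup ⟨a⟩; distinct elements may generate the same one (a cyclic group of order d has φ(d) generators).
Cyclic subgroups by order — order 1: 1; order 2: 1; order 4: 3.
Total: 5.

5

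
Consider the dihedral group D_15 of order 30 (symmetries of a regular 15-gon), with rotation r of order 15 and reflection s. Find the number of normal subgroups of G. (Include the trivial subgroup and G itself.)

G has 28 subgroups. Checking conjugation-invariance by order — order 1: 1/1 normal; order 2: 0/15 normal; order 3: 1/1 normal; order 5: 1/1 normal; order 6: 0/5 normal; order 10: 0/3 normal; order 15: 1/1 normal; order 30: 1/1 normal.
Total normal subgroups: 5.

5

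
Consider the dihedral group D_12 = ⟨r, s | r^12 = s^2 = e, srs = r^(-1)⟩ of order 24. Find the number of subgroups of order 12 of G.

|G| = 24 and 12 | 24, so subgroups of order 12 are possible by Lagrange.
The subgroups of order 12 are: {e, r, r^2, r^3, r^4, r^5, r^6, r^7, r^8, r^9, r^10, r^11}; {e, r^2, r^4, r^6, r^8, r^10, s, r^2s, r^4s, r^6s, r^8s, r^10s}; {e, r^2, r^4, r^6, r^8, r^10, rs, r^3s, r^5s, r^7s, r^9s, r^11s}.
So G has 3 subgroups of order 12.

3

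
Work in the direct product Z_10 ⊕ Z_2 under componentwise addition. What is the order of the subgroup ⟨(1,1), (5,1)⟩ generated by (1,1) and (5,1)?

|⟨(1,1)⟩| = 10 and |⟨(5,1)⟩| = 2, so |H| is a multiple of lcm(10, 2) = 10 and divides |G| = 20.
Closing under the operation: H = {(0,0), (1,1), (2,0), (3,1), (4,0), (5,1), (6,0), (7,1), (8,0), (9,1)}, so |H| = 10.

10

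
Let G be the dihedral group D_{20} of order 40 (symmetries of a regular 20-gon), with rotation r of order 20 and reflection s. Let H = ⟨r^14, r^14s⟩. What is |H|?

20

|⟨r^14⟩| = 10 and |⟨r^14s⟩| = 2, so |H| is a multiple of lcm(10, 2) = 10 and divides |G| = 40.
Closing under the operation: H = {e, r^2, r^4, r^6, r^8, r^10, r^12, r^14, r^16, r^18, s, r^2s, r^4s, r^6s, r^8s, r^10s, r^12s, r^14s, r^16s, r^18s}, so |H| = 20.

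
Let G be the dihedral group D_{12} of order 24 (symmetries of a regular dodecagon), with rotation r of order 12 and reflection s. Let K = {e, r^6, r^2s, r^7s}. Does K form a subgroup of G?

No

Closure fails: r^7s · r^2s = r^5 ∉ K. So K is not a subgroup.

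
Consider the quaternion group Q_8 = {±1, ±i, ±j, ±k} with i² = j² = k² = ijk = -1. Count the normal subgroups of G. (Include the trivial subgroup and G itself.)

G has 6 subgroups. Checking conjugation-invariance by order — order 1: 1/1 normal; order 2: 1/1 normal; order 4: 3/3 normal; order 8: 1/1 normal.
Total normal subgroups: 6.

6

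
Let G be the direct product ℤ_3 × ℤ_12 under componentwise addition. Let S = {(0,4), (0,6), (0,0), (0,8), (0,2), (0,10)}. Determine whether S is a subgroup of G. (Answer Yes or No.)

|S| = 6 divides |G| = 36, consistent with Lagrange.
S contains the identity, every element's inverse is in S, and S is closed under +: it is a subgroup.
In fact S = ⟨(0,2)⟩.

Yes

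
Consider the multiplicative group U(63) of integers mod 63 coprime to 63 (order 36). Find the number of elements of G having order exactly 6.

24

Enumerating element orders in G gives 24 elements of order 6.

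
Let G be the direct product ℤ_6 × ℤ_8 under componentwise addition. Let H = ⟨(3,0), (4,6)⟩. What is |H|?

|⟨(3,0)⟩| = 2 and |⟨(4,6)⟩| = 12, so |H| is a multiple of lcm(2, 12) = 12 and divides |G| = 48.
Closing under the operation: H = {(0,0), (0,2), (0,4), (0,6), (1,0), (1,2), (1,4), (1,6), (2,0), (2,2), (2,4), (2,6), (3,0), (3,2), (3,4), (3,6), (4,0), (4,2), (4,4), (4,6), (5,0), (5,2), (5,4), (5,6)}, so |H| = 24.

24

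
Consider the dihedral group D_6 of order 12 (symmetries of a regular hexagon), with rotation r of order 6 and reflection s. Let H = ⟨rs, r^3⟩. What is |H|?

4

|⟨rs⟩| = 2 and |⟨r^3⟩| = 2, so |H| is a multiple of lcm(2, 2) = 2 and divides |G| = 12.
Closing under the operation: H = {e, r^3, rs, r^4s}, so |H| = 4.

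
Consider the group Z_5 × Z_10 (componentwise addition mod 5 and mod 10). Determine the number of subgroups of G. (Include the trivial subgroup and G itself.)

|G| = 50, so by Lagrange every subgroup order divides 50. Divisors: 1, 2, 5, 10, 25, 50.
Subgroups by order — order 1: 1; order 2: 1; order 5: 6; order 10: 6; order 25: 1; order 50: 1.
Total: 1 + 1 + 6 + 6 + 1 + 1 = 16.

16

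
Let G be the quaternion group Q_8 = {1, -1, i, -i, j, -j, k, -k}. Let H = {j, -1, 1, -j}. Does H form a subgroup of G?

|H| = 4 divides |G| = 8, consistent with Lagrange.
H contains the identity, every element's inverse is in H, and H is closed under ·: it is a subgroup.
In fact H = ⟨j⟩.

Yes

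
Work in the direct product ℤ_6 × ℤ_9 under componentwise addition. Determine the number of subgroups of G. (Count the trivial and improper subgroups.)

20

|G| = 54, so by Lagrange every subgroup order divides 54. Divisors: 1, 2, 3, 6, 9, 18, 27, 54.
Subgroups by order — order 1: 1; order 2: 1; order 3: 4; order 6: 4; order 9: 4; order 18: 4; order 27: 1; order 54: 1.
Total: 1 + 1 + 4 + 4 + 4 + 4 + 1 + 1 = 20.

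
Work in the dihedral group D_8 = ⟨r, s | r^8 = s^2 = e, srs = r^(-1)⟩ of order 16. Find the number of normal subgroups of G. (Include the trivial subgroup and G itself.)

7

G has 19 subgroups. Checking conjugation-invariance by order — order 1: 1/1 normal; order 2: 1/9 normal; order 4: 1/5 normal; order 8: 3/3 normal; order 16: 1/1 normal.
Total normal subgroups: 7.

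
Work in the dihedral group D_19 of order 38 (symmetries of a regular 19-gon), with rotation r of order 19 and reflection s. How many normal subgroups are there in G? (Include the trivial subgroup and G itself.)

3

G has 22 subgroups. Checking conjugation-invariance by order — order 1: 1/1 normal; order 2: 0/19 normal; order 19: 1/1 normal; order 38: 1/1 normal.
Total normal subgroups: 3.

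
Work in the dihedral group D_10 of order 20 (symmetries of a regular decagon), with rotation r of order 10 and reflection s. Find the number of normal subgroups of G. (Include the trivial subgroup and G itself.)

7

G has 22 subgroups. Checking conjugation-invariance by order — order 1: 1/1 normal; order 2: 1/11 normal; order 4: 0/5 normal; order 5: 1/1 normal; order 10: 3/3 normal; order 20: 1/1 normal.
Total normal subgroups: 7.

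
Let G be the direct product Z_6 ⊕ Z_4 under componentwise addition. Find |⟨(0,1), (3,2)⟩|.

|⟨(0,1)⟩| = 4 and |⟨(3,2)⟩| = 2, so |H| is a multiple of lcm(4, 2) = 4 and divides |G| = 24.
Closing under the operation: H = {(0,0), (0,1), (0,2), (0,3), (3,0), (3,1), (3,2), (3,3)}, so |H| = 8.

8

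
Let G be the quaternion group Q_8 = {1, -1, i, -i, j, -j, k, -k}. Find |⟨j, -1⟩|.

|⟨j⟩| = 4 and |⟨-1⟩| = 2, so |H| is a multiple of lcm(4, 2) = 4 and divides |G| = 8.
Closing under the operation: H = {1, -1, j, -j}, so |H| = 4.

4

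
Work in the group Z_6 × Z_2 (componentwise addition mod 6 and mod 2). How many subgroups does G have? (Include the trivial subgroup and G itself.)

10

|G| = 12, so by Lagrange every subgroup order divides 12. Divisors: 1, 2, 3, 4, 6, 12.
Subgroups by order — order 1: 1; order 2: 3; order 3: 1; order 4: 1; order 6: 3; order 12: 1.
Total: 1 + 3 + 1 + 1 + 3 + 1 = 10.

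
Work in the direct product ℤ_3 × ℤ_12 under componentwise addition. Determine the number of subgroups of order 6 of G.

4

|G| = 36 and 6 | 36, so subgroups of order 6 are possible by Lagrange.
The subgroups of order 6 are: {(0,0), (0,2), (0,4), (0,6), (0,8), (0,10)}; {(0,0), (0,6), (1,0), (1,6), (2,0), (2,6)}; {(0,0), (0,6), (1,4), (1,10), (2,2), (2,8)}; {(0,0), (0,6), (1,2), (1,8), (2,4), (2,10)}.
So G has 4 subgroups of order 6.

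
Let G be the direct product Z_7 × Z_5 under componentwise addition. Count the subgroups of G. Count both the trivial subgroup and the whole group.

|G| = 35, so by Lagrange every subgroup order divides 35. Divisors: 1, 5, 7, 35.
Subgroups by order — order 1: 1; order 5: 1; order 7: 1; order 35: 1.
Total: 1 + 1 + 1 + 1 = 4.

4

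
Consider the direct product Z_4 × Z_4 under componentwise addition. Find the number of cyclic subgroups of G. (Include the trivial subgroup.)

10

Each element a generates a cyclic subgroup ⟨a⟩; distinct elements may generate the same one (a cyclic group of order d has φ(d) generators).
Cyclic subgroups by order — order 1: 1; order 2: 3; order 4: 6.
Total: 10.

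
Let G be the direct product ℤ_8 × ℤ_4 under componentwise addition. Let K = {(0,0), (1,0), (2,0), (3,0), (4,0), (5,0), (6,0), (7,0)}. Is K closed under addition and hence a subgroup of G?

Yes

|K| = 8 divides |G| = 32, consistent with Lagrange.
K contains the identity, every element's inverse is in K, and K is closed under +: it is a subgroup.
In fact K = ⟨(7,0)⟩.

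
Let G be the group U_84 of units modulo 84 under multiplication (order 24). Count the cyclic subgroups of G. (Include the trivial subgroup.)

16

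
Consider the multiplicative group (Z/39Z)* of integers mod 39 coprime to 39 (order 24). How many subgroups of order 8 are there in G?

1

|G| = 24 and 8 | 24, so subgroups of order 8 are possible by Lagrange.
The subgroups of order 8 are: {1, 5, 8, 14, 25, 31, 34, 38}.
So G has 1 subgroup of order 8.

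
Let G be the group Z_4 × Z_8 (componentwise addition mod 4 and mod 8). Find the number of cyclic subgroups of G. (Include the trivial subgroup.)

A cyclic subgroup of order d is generated by each of its φ(d) elements of order d, so the cyclic subgroups of order d number (#elements of order d)/φ(d).
Cyclic subgroups by order — order 1: 1; order 2: 3; order 4: 6; order 8: 4.
Total: 14.

14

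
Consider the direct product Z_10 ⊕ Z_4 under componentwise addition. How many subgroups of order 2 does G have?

3

|G| = 40 and 2 | 40, so subgroups of order 2 are possible by Lagrange.
The subgroups of order 2 are: {(0,0), (0,2)}; {(0,0), (5,0)}; {(0,0), (5,2)}.
So G has 3 subgroups of order 2.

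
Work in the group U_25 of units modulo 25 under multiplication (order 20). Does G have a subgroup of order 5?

Yes

5 | 20. A subgroup of order 5 is {1, 6, 11, 16, 21}.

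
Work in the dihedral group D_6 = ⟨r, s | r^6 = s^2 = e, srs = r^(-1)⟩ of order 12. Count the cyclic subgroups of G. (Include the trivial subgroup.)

10

Each element a generates a cyclic subgroup ⟨a⟩; distinct elements may generate the same one (a cyclic group of order d has φ(d) generators).
Cyclic subgroups by order — order 1: 1; order 2: 7; order 3: 1; order 6: 1.
Total: 10.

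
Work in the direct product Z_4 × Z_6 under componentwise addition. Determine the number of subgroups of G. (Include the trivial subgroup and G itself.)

16

|G| = 24, so by Lagrange every subgroup order divides 24. Divisors: 1, 2, 3, 4, 6, 8, 12, 24.
Subgroups by order — order 1: 1; order 2: 3; order 3: 1; order 4: 3; order 6: 3; order 8: 1; order 12: 3; order 24: 1.
Total: 1 + 3 + 1 + 3 + 3 + 1 + 3 + 1 = 16.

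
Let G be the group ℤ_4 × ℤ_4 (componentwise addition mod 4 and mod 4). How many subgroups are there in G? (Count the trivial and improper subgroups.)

15

|G| = 16, so by Lagrange every subgroup order divides 16. Divisors: 1, 2, 4, 8, 16.
Subgroups by order — order 1: 1; order 2: 3; order 4: 7; order 8: 3; order 16: 1.
Total: 1 + 3 + 7 + 3 + 1 = 15.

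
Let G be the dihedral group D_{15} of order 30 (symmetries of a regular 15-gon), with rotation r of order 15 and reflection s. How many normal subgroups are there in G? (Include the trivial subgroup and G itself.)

5

G has 28 subgroups. Checking conjugation-invariance by order — order 1: 1/1 normal; order 2: 0/15 normal; order 3: 1/1 normal; order 5: 1/1 normal; order 6: 0/5 normal; order 10: 0/3 normal; order 15: 1/1 normal; order 30: 1/1 normal.
Total normal subgroups: 5.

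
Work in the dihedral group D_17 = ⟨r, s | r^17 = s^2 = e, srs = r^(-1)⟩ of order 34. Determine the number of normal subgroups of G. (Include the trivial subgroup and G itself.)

3

G has 20 subgroups. Checking conjugation-invariance by order — order 1: 1/1 normal; order 2: 0/17 normal; order 17: 1/1 normal; order 34: 1/1 normal.
Total normal subgroups: 3.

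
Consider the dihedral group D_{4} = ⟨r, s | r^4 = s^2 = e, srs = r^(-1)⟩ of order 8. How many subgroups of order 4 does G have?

|G| = 8 and 4 | 8, so subgroups of order 4 are possible by Lagrange.
The subgroups of order 4 are: {e, r, r^2, r^3}; {e, r^2, s, r^2s}; {e, r^2, rs, r^3s}.
So G has 3 subgroups of order 4.

3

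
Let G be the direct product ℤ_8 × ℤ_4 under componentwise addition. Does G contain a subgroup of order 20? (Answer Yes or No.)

No

20 does not divide |G| = 32, so by Lagrange no subgroup of order 20 exists.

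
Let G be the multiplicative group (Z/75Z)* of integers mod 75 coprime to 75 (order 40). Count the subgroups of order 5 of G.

1

|G| = 40 and 5 | 40, so subgroups of order 5 are possible by Lagrange.
The subgroups of order 5 are: {1, 16, 31, 46, 61}.
So G has 1 subgroup of order 5.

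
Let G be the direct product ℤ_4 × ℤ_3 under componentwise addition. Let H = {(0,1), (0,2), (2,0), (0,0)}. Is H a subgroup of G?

Closure fails: (0,1) + (2,0) = (2,1) ∉ H. So H is not a subgroup.

No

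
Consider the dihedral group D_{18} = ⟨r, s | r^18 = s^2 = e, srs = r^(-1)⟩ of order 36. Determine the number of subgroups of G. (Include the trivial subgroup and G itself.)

|G| = 36, so by Lagrange every subgroup order divides 36. Divisors: 1, 2, 3, 4, 6, 9, 12, 18, 36.
Subgroups by order — order 1: 1; order 2: 19; order 3: 1; order 4: 9; order 6: 7; order 9: 1; order 12: 3; order 18: 3; order 36: 1.
Total: 1 + 19 + 1 + 9 + 7 + 1 + 3 + 3 + 1 = 45.

45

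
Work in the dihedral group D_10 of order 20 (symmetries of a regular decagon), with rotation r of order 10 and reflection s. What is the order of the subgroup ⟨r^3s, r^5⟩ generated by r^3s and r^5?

|⟨r^3s⟩| = 2 and |⟨r^5⟩| = 2, so |H| is a multiple of lcm(2, 2) = 2 and divides |G| = 20.
Closing under the operation: H = {e, r^5, r^3s, r^8s}, so |H| = 4.

4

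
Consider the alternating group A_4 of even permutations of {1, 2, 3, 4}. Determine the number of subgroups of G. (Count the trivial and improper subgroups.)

|G| = 12, so by Lagrange every subgroup order divides 12. Divisors: 1, 2, 3, 4, 6, 12.
Subgroups by order — order 1: 1; order 2: 3; order 3: 4; order 4: 1; order 6: 0; order 12: 1.
Total: 1 + 3 + 4 + 1 + 0 + 1 = 10.

10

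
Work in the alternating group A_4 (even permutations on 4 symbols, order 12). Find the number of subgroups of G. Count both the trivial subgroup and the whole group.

10

|G| = 12, so by Lagrange every subgroup order divides 12. Divisors: 1, 2, 3, 4, 6, 12.
Subgroups by order — order 1: 1; order 2: 3; order 3: 4; order 4: 1; order 6: 0; order 12: 1.
Total: 1 + 3 + 4 + 1 + 0 + 1 = 10.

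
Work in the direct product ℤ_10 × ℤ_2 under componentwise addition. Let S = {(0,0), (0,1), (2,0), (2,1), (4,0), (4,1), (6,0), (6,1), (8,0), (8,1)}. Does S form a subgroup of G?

Yes

|S| = 10 divides |G| = 20, consistent with Lagrange.
S contains the identity, every element's inverse is in S, and S is closed under +: it is a subgroup.
In fact S = ⟨(2,1)⟩.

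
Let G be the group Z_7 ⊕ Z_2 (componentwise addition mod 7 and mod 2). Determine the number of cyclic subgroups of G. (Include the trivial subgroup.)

4

Each element a generates a cyclic subgroup ⟨a⟩; distinct elements may generate the same one (a cyclic group of order d has φ(d) generators).
Cyclic subgroups by order — order 1: 1; order 2: 1; order 7: 1; order 14: 1.
Total: 4.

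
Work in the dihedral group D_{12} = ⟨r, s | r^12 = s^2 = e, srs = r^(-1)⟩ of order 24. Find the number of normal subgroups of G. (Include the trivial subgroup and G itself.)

9

G has 34 subgroups. Checking conjugation-invariance by order — order 1: 1/1 normal; order 2: 1/13 normal; order 3: 1/1 normal; order 4: 1/7 normal; order 6: 1/5 normal; order 8: 0/3 normal; order 12: 3/3 normal; order 24: 1/1 normal.
Total normal subgroups: 9.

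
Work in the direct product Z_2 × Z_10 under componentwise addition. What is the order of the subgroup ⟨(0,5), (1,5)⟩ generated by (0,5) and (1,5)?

4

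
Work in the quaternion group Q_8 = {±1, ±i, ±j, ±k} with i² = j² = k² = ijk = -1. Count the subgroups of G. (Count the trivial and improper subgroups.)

6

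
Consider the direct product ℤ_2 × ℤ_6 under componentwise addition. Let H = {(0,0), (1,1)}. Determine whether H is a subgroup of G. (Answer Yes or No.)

(1,1) ∈ H but its inverse (1,5) ∉ H, so H is not a subgroup.

No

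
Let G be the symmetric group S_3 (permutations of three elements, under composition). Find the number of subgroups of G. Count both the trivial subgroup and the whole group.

|G| = 6, so by Lagrange every subgroup order divides 6. Divisors: 1, 2, 3, 6.
Subgroups by order — order 1: 1; order 2: 3; order 3: 1; order 6: 1.
Total: 1 + 3 + 1 + 1 = 6.

6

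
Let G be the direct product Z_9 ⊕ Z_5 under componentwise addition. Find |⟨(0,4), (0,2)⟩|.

5

|⟨(0,4)⟩| = 5 and |⟨(0,2)⟩| = 5, so |H| is a multiple of lcm(5, 5) = 5 and divides |G| = 45.
Closing under the operation: H = {(0,0), (0,1), (0,2), (0,3), (0,4)}, so |H| = 5.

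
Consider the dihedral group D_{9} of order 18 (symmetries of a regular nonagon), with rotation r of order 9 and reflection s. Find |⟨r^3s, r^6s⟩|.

|⟨r^3s⟩| = 2 and |⟨r^6s⟩| = 2, so |H| is a multiple of lcm(2, 2) = 2 and divides |G| = 18.
Closing under the operation: H = {e, r^3, r^6, s, r^3s, r^6s}, so |H| = 6.

6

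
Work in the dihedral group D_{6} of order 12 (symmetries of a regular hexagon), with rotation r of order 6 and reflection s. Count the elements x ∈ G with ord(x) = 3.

2

The elements of order 3 are: r^2, r^4.
That's 2.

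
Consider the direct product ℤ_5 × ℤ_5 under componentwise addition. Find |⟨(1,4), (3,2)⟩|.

5

|⟨(1,4)⟩| = 5 and |⟨(3,2)⟩| = 5, so |H| is a multiple of lcm(5, 5) = 5 and divides |G| = 25.
Closing under the operation: H = {(0,0), (1,4), (2,3), (3,2), (4,1)}, so |H| = 5.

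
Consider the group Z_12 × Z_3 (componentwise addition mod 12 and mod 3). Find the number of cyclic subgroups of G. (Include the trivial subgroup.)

A cyclic subgroup of order d is generated by each of its φ(d) elements of order d, so the cyclic subgroups of order d number (#elements of order d)/φ(d).
Cyclic subgroups by order — order 1: 1; order 2: 1; order 3: 4; order 4: 1; order 6: 4; order 12: 4.
Total: 15.

15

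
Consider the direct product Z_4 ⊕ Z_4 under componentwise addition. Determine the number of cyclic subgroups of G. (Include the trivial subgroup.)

10

Group the elements of G by the cyclic subgroup they generate; each cyclic subgroup of order d accounts for φ(d) elements.
Cyclic subgroups by order — order 1: 1; order 2: 3; order 4: 6.
Total: 10.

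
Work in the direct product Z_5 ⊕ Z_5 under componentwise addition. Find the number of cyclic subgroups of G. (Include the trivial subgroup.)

7

A cyclic subgroup of order d is generated by each of its φ(d) elements of order d, so the cyclic subgroups of order d number (#elements of order d)/φ(d).
Cyclic subgroups by order — order 1: 1; order 5: 6.
Total: 7.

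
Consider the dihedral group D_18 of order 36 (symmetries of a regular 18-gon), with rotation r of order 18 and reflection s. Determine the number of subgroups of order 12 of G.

3

|G| = 36 and 12 | 36, so subgroups of order 12 are possible by Lagrange.
The subgroups of order 12 are: {e, r^3, r^6, r^9, r^12, r^15, rs, r^4s, r^7s, r^10s, r^13s, r^16s}; {e, r^3, r^6, r^9, r^12, r^15, r^2s, r^5s, r^8s, r^11s, r^14s, r^17s}; {e, r^3, r^6, r^9, r^12, r^15, s, r^3s, r^6s, r^9s, r^12s, r^15s}.
So G has 3 subgroups of order 12.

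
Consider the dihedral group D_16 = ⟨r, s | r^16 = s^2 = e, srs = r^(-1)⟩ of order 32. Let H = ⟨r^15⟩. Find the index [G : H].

|⟨r^15⟩| = 16 and |G| = 32.
By Lagrange, [G : H] = |G|/|H| = 32/16 = 2.

2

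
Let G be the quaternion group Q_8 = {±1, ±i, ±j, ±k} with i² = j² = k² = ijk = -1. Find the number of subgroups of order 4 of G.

|G| = 8 and 4 | 8, so subgroups of order 4 are possible by Lagrange.
The subgroups of order 4 are: {1, -1, i, -i}; {1, -1, j, -j}; {1, -1, k, -k}.
So G has 3 subgroups of order 4.

3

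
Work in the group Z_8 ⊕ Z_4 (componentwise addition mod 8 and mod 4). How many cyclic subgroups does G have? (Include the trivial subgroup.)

A cyclic subgroup of order d is generated by each of its φ(d) elements of order d, so the cyclic subgroups of order d number (#elements of order d)/φ(d).
Cyclic subgroups by order — order 1: 1; order 2: 3; order 4: 6; order 8: 4.
Total: 14.

14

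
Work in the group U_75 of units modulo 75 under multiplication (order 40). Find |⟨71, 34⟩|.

20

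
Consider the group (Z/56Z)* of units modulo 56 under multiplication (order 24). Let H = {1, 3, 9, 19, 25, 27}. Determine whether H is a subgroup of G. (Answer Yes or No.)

|H| = 6 divides |G| = 24, consistent with Lagrange.
H contains the identity, every element's inverse is in H, and H is closed under ·: it is a subgroup.
In fact H = ⟨3⟩.

Yes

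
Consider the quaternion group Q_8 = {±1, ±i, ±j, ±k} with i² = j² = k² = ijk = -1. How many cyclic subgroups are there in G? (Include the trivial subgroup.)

Each element a generates a cyclic subgroup ⟨a⟩; distinct elements may generate the same one (a cyclic group of order d has φ(d) generators).
Cyclic subgroups by order — order 1: 1; order 2: 1; order 4: 3.
Total: 5.

5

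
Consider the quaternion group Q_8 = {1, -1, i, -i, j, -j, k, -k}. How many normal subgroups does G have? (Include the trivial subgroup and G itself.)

6

G has 6 subgroups. Checking conjugation-invariance by order — order 1: 1/1 normal; order 2: 1/1 normal; order 4: 3/3 normal; order 8: 1/1 normal.
Total normal subgroups: 6.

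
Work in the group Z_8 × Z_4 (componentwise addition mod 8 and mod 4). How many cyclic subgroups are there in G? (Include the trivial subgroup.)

14

Group the elements of G by the cyclic subgroup they generate; each cyclic subgroup of order d accounts for φ(d) elements.
Cyclic subgroups by order — order 1: 1; order 2: 3; order 4: 6; order 8: 4.
Total: 14.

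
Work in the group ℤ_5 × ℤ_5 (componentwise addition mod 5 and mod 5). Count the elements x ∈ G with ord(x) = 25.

An element (a,b) has order lcm(ord(a), ord(b)); count pairs with lcm equal to 25.
Enumerating gives 0 such elements.

0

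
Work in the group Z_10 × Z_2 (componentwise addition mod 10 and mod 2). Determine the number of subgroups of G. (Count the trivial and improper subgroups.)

10

|G| = 20, so by Lagrange every subgroup order divides 20. Divisors: 1, 2, 4, 5, 10, 20.
Subgroups by order — order 1: 1; order 2: 3; order 4: 1; order 5: 1; order 10: 3; order 20: 1.
Total: 1 + 3 + 1 + 1 + 3 + 1 = 10.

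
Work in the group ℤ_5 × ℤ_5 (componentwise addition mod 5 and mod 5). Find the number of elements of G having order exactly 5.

An element (a,b) has order lcm(ord(a), ord(b)); count pairs with lcm equal to 5.
Enumerating gives 24 such elements.

24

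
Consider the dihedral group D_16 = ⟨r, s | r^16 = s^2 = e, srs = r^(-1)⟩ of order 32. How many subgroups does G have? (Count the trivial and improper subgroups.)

|G| = 32, so by Lagrange every subgroup order divides 32. Divisors: 1, 2, 4, 8, 16, 32.
Subgroups by order — order 1: 1; order 2: 17; order 4: 9; order 8: 5; order 16: 3; order 32: 1.
Total: 1 + 17 + 9 + 5 + 3 + 1 = 36.

36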